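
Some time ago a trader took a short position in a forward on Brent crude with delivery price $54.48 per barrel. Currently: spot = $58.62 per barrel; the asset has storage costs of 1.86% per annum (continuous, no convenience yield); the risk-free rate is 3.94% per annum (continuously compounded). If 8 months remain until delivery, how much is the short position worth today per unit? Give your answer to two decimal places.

Current fair forward for the remaining 8 months: F = S·e^((r + u)·T), (r + u) = 0.0394 + 0.0186 = 0.0580
F = 58.62 · e^(0.0580 × 8/12) = 58.62 × 1.039424 = 60.9310
Value of long forward = (F − K)·e^(−rT) = (60.9310 − 54.48) · e^(−0.0394·8/12)
= 6.4510 × 0.974075 = 6.28
Short position value = −(long value) = -$6.28

-$6.28 per barrel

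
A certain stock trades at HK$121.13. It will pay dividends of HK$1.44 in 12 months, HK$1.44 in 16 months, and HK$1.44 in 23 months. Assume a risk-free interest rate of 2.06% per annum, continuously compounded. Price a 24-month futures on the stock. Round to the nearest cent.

HK$121.85

PV(dividends) I = 1.44·e^(−0.0206·12/12) + 1.44·e^(−0.0206·16/12) + 1.44·e^(−0.0206·23/12)
I = 1.4106 + 1.4010 + 1.3843 = 4.1959
F = (S − I)·e^(rT) = (121.13 − 4.1959) · e^(0.0206·24/12)
= 116.9341 · e^0.041200 = 116.9341 × 1.042060 = HK$121.85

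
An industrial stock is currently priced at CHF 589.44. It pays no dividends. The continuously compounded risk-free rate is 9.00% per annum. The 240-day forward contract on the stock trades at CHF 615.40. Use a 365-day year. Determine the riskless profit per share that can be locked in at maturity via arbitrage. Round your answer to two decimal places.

CHF 9.97 per share

Fair forward: F* = S·e^(carry·T), with carry = r = 0.0900
F* = 589.44 · e^(0.0900 × 240/365) = 589.44 · e^0.059178 = 589.44 × 1.060964 = CHF 625.3746
Market CHF 615.40 < fair CHF 625.3746: forward underpriced → reverse cash-and-carry (short spot, go long the forward).
At maturity, profit = |F_mkt − F*| = |615.40 − 625.3746| = CHF 9.97 per share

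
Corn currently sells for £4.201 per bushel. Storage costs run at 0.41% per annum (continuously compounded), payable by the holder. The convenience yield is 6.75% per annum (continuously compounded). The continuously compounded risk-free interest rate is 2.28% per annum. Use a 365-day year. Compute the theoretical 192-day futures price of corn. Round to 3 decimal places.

Net carry = r + u − y = 0.0228 + 0.0041 − 0.0675 = -0.0406
F = S·e^((r+u−y)T) = 4.201 · e^(-0.0406 × 192/365) = 4.201 · e^-0.021357
= 4.201 × 0.978869 = £4.112 per bushel

£4.112 per bushel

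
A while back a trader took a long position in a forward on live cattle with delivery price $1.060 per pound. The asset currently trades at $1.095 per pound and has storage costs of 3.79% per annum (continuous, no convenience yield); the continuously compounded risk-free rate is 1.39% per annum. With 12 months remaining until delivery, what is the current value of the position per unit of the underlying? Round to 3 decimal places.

$0.092 per pound

Current fair forward for the remaining 12 months: F = S·e^((r + u)·T), (r + u) = 0.0139 + 0.0379 = 0.0518
F = 1.095 · e^(0.0518 × 12/12) = 1.095 × 1.053165 = 1.1532
Value of long forward = (F − K)·e^(−rT) = (1.1532 − 1.060) · e^(−0.0139·12/12)
= 0.0932 × 0.986196 = 0.092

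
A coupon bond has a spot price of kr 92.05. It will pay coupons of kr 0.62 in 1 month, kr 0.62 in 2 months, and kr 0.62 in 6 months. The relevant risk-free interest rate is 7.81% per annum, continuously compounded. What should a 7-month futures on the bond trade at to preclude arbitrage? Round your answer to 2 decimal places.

PV(coupons) I = 0.62·e^(−0.0781·1/12) + 0.62·e^(−0.0781·2/12) + 0.62·e^(−0.0781·6/12)
I = 0.6160 + 0.6120 + 0.5963 = 1.8243
F = (S − I)·e^(rT) = (92.05 − 1.8243) · e^(0.0781·7/12)
= 90.2257 · e^0.045558 = 90.2257 × 1.046612 = kr 94.43

kr 94.43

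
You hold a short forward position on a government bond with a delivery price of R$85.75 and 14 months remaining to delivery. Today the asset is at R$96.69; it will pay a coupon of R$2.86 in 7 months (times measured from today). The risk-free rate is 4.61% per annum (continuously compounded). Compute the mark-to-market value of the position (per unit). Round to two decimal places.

-R$12.65

PV(remaining coupons) I = 2.86·e^(−0.0461·7/12) = 2.7841
Current forward F = (S − I)·e^(rT) = (96.69 − 2.7841)·e^(0.0461·14/12) = 93.9059 × 1.055256 = 99.0948
Value (long) = (F − K)·e^(−rT) = (99.0948 − 85.75) × 0.947637 = 12.6460
Short position value = −(long value) = -R$12.65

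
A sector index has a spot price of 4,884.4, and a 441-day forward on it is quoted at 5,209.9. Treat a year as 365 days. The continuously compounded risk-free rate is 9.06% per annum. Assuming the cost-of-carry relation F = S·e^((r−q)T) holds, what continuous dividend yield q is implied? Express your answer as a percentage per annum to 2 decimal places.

From F = S·e^((r−q)T): (r − q) = ln(F/S)/T
ln(5209.9/4884.4) = ln(1.066641) = 0.064514
(r − q) = 0.064514 / (441/365) = 0.053396
q = r − ln(F/S)/T = 0.0906 − 0.053396 = 0.037204
q = 3.72%

3.72%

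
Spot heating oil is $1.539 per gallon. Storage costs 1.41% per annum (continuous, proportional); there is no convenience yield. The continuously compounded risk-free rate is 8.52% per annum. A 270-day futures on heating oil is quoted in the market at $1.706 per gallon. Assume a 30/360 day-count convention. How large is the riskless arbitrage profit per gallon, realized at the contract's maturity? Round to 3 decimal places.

$0.048 per gallon

Fair futures: F* = S·e^(carry·T), with carry = (r + u) = 0.0852 + 0.0141 = 0.0993
F* = 1.539 · e^(0.0993 × 270/360) = 1.539 · e^0.074475 = 1.539 × 1.077318 = $1.6580
Market $1.706 > fair $1.6580: forward overpriced → cash-and-carry (buy spot, short the forward).
At maturity, profit = |F_mkt − F*| = |1.706 − 1.6580| = $0.048 per gallon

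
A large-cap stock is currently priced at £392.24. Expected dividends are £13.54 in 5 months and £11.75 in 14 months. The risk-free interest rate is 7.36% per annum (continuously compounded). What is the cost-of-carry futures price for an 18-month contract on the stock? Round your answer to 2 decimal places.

PV(dividends) I = 13.54·e^(−0.0736·5/12) + 11.75·e^(−0.0736·14/12)
I = 13.1311 + 10.7832 = 23.9143
F = (S − I)·e^(rT) = (392.24 − 23.9143) · e^(0.0736·18/12)
= 368.3257 · e^0.110400 = 368.3257 × 1.116725 = £411.32

£411.32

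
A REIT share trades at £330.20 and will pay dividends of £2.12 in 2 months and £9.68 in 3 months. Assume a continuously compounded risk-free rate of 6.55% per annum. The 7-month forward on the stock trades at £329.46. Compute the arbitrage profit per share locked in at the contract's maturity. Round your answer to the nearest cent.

PV(dividends) I = 2.12·e^(−0.0655·2/12) + 9.68·e^(−0.0655·3/12) = 11.6198
Fair forward F* = (S − I)·e^(rT) = (330.20 − 11.6198)·e^0.038208 = 318.5802 × 1.038947 = 330.9879
Market £329.46 < fair 330.9879: forward underpriced → reverse cash-and-carry (short the stock, invest proceeds at r, pay the dividends, go long the forward).
Profit at T = |F_mkt − F*| = |329.46 − 330.9879| = £1.53 per share

£1.53 per share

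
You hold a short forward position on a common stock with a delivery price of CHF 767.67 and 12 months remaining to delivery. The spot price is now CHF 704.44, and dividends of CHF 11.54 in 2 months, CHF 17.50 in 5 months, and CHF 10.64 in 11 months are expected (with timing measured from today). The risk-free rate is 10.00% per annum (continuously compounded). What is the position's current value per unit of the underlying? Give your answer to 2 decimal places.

PV(remaining dividends) I = 11.54·e^(−0.1000·2/12) + 17.50·e^(−0.1000·5/12) + 10.64·e^(−0.1000·11/12) = 37.8431
Current forward F = (S − I)·e^(rT) = (704.44 − 37.8431)·e^(0.1000·12/12) = 666.5969 × 1.105171 = 736.7036
Value (long) = (F − K)·e^(−rT) = (736.7036 − 767.67) × 0.904837 = -28.0195
Short position value = −(long value) = CHF 28.02

CHF 28.02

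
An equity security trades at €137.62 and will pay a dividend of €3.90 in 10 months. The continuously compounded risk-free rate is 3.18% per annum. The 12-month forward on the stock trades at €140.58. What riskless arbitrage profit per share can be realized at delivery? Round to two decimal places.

PV(dividends) I = 3.90·e^(−0.0318·10/12) = 3.7980
Fair forward F* = (S − I)·e^(rT) = (137.62 − 3.7980)·e^0.031800 = 133.8220 × 1.032311 = 138.1459
Market €140.58 > fair 138.1459: forward overpriced → cash-and-carry (borrow at r, buy the stock and collect the dividends, short the forward).
Profit at T = |F_mkt − F*| = |140.58 − 138.1459| = €2.43 per share

€2.43 per share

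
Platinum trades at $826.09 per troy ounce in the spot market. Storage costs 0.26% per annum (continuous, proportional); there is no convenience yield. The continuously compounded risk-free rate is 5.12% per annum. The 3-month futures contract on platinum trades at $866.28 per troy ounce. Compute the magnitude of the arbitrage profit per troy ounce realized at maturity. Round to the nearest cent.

$29.00 per troy ounce

Fair futures: F* = S·e^(carry·T), with carry = (r + u) = 0.0512 + 0.0026 = 0.0538
F* = 826.09 · e^(0.0538 × 3/12) = 826.09 · e^0.013450 = 826.09 × 1.013541 = $837.2761
Market $866.28 > fair $837.2761: forward overpriced → cash-and-carry (buy spot, short the forward).
At maturity, profit = |F_mkt − F*| = |866.28 − 837.2761| = $29.00 per troy ounce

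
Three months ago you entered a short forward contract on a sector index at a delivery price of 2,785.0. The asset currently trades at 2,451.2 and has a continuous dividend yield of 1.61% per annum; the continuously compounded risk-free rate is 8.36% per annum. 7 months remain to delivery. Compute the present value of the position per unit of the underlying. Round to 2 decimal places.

Current fair forward for the remaining 7 months: F = S·e^((r − q)·T), (r − q) = 0.0836 − 0.0161 = 0.0675
F = 2451.2 · e^(0.0675 × 7/12) = 2451.2 × 1.04016047 = 2549.6413
Value of long forward = (F − K)·e^(−rT) = (2549.6413 − 2785.0) · e^(−0.0836·7/12)
= -235.3587 × 0.95240333 = -224.16
Short position value = −(long value) = 224.16

224.16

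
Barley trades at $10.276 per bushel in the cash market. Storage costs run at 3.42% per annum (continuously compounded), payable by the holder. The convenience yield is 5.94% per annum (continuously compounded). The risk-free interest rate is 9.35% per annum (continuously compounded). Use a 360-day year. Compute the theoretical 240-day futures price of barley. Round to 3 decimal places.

Net carry = r + u − y = 0.0935 + 0.0342 − 0.0594 = 0.0683
F = S·e^((r+u−y)T) = 10.276 · e^(0.0683 × 240/360) = 10.276 · e^0.045533
= 10.276 × 1.046586 = $10.755 per bushel

$10.755 per bushel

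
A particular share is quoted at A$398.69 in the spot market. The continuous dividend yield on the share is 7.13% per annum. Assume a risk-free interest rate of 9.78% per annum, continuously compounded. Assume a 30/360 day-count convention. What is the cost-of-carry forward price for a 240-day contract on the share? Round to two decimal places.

A$405.80

F = S·e^((r − q)T) = 398.69 · e^((0.0978 − 0.0713) × 240/360)
= 398.69 · e^0.017667 = 398.69 × 1.017824
F = A$405.80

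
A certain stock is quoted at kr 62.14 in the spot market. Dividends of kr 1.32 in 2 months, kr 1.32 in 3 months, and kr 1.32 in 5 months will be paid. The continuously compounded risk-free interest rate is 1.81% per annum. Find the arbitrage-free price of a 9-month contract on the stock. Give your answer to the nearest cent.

PV(dividends) I = 1.32·e^(−0.0181·2/12) + 1.32·e^(−0.0181·3/12) + 1.32·e^(−0.0181·5/12)
I = 1.3160 + 1.3140 + 1.3101 = 3.9401
F = (S − I)·e^(rT) = (62.14 − 3.9401) · e^(0.0181·9/12)
= 58.1999 · e^0.013575 = 58.1999 × 1.013668 = kr 59.00

kr 59.00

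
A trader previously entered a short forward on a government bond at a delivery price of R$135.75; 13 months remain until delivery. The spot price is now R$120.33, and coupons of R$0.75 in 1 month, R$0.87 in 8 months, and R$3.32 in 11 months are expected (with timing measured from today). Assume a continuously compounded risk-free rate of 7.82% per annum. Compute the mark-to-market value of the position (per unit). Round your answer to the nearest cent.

R$9.05

PV(remaining coupons) I = 0.75·e^(−0.0782·1/12) + 0.87·e^(−0.0782·8/12) + 3.32·e^(−0.0782·11/12) = 4.6613
Current forward F = (S − I)·e^(rT) = (120.33 − 4.6613)·e^(0.0782·13/12) = 115.6687 × 1.088409 = 125.8949
Value (long) = (F − K)·e^(−rT) = (125.8949 − 135.75) × 0.918773 = -9.0546
Short position value = −(long value) = R$9.05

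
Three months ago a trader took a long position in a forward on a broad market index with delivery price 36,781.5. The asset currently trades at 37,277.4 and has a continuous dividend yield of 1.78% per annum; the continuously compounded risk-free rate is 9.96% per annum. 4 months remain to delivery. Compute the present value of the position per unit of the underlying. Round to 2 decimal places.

1476.47

Current fair forward for the remaining 4 months: F = S·e^((r − q)·T), (r − q) = 0.0996 − 0.0178 = 0.0818
F = 37277.4 · e^(0.0818 × 4/12) = 37277.4 × 1.02764180 = 38307.8144
Value of long forward = (F − K)·e^(−rT) = (38307.8144 − 36781.5) · e^(−0.0996·4/12)
= 1526.3144 × 0.96734507 = 1476.47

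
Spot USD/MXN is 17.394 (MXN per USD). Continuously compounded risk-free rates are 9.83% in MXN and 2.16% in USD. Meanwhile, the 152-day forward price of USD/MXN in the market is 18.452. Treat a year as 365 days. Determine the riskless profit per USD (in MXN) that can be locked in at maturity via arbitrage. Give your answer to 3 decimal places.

0.493 per USD (in MXN)

Fair forward: F* = S·e^(carry·T), with carry = (r_MXN − r_USD) = 0.0983 − 0.0216 = 0.0767
F* = 17.394 · e^(0.0767 × 152/365) = 17.394 · e^0.031941 = 17.394 × 1.032457 = 17.9586
Market 18.452 > fair 17.9586: forward overpriced → cash-and-carry (buy spot, short the forward).
At maturity, profit = |F_mkt − F*| = |18.452 − 17.9586| = 0.493 per USD (in MXN)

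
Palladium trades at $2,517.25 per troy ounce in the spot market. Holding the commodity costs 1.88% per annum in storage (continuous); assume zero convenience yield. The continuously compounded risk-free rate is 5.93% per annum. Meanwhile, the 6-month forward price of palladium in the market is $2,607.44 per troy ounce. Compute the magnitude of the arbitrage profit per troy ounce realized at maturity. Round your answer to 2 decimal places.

$10.05 per troy ounce

Fair forward: F* = S·e^(carry·T), with carry = (r + u) = 0.0593 + 0.0188 = 0.0781
F* = 2517.25 · e^(0.0781 × 6/12) = 2517.25 · e^0.03905000 = 2517.25 × 1.03982247 = $2617.4931
Market $2607.44 < fair $2617.4931: forward underpriced → reverse cash-and-carry (short spot, go long the forward).
At maturity, profit = |F_mkt − F*| = |2607.44 − 2617.4931| = $10.05 per troy ounce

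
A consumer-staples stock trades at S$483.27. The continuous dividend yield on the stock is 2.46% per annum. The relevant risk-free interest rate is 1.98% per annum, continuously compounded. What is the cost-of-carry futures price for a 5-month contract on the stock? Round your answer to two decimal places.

S$482.30

F = S·e^((r − q)T) = 483.27 · e^((0.0198 − 0.0246) × 5/12)
= 483.27 · e^-0.002000 = 483.27 × 0.998002
F = S$482.30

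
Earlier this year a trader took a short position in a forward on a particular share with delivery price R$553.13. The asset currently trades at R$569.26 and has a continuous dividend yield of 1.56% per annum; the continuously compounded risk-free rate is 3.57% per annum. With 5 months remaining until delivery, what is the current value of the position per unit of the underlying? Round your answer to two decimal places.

Current fair forward for the remaining 5 months: F = S·e^((r − q)·T), (r − q) = 0.0357 − 0.0156 = 0.0201
F = 569.26 · e^(0.0201 × 5/12) = 569.26 × 1.008410 = 574.0475
Value of long forward = (F − K)·e^(−rT) = (574.0475 − 553.13) · e^(−0.0357·5/12)
= 20.9175 × 0.985235 = 20.61
Short position value = −(long value) = -R$20.61

-R$20.61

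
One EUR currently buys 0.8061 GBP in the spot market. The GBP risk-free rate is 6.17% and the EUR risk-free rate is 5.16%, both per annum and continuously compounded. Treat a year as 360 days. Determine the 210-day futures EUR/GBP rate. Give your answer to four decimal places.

0.8109

F = S·e^((r_GBP − r_EUR)T) = 0.8061 · e^((0.0617 − 0.0516) × 210/360)
= 0.8061 · e^0.005892 = 0.8061 × 1.005909
F = 0.8109 GBP per EUR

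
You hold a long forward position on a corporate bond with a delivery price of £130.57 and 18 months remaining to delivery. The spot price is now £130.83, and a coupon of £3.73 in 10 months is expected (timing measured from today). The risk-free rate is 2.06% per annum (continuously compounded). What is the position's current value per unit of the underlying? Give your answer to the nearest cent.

£0.57

PV(remaining coupons) I = 3.73·e^(−0.0206·10/12) = 3.6665
Current forward F = (S − I)·e^(rT) = (130.83 − 3.6665)·e^(0.0206·18/12) = 127.1635 × 1.031382 = 131.1541
Value (long) = (F − K)·e^(−rT) = (131.1541 − 130.57) × 0.969573 = 0.5663
Value = £0.57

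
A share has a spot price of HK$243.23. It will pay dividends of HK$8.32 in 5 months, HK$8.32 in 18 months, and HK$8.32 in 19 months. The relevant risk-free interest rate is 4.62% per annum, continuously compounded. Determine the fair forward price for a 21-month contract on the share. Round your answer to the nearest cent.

HK$238.06

PV(dividends) I = 8.32·e^(−0.0462·5/12) + 8.32·e^(−0.0462·18/12) + 8.32·e^(−0.0462·19/12)
I = 8.1614 + 7.7629 + 7.7331 = 23.6574
F = (S − I)·e^(rT) = (243.23 − 23.6574) · e^(0.0462·21/12)
= 219.5726 · e^0.080850 = 219.5726 × 1.084208 = HK$238.06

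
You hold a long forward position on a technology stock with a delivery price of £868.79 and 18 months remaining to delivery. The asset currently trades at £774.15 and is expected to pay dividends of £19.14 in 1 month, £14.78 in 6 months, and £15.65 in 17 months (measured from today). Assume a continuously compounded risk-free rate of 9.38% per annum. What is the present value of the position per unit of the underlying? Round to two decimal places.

PV(remaining dividends) I = 19.14·e^(−0.0938·1/12) + 14.78·e^(−0.0938·6/12) + 15.65·e^(−0.0938·17/12) = 46.7964
Current forward F = (S − I)·e^(rT) = (774.15 − 46.7964)·e^(0.0938·18/12) = 727.3536 × 1.151079 = 837.2415
Value (long) = (F − K)·e^(−rT) = (837.2415 − 868.79) × 0.868750 = -27.4078
Value = -£27.41

-£27.41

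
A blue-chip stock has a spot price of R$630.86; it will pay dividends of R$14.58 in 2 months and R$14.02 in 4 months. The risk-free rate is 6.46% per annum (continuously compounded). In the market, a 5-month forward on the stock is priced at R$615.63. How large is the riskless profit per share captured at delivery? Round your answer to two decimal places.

R$3.53 per share

PV(dividends) I = 14.58·e^(−0.0646·2/12) + 14.02·e^(−0.0646·4/12) = 28.1452
Fair forward F* = (S − I)·e^(rT) = (630.86 − 28.1452)·e^0.026917 = 602.7148 × 1.027283 = 619.1587
Market R$615.63 < fair 619.1587: forward underpriced → reverse cash-and-carry (short the stock, invest proceeds at r, pay the dividends, go long the forward).
Profit at T = |F_mkt − F*| = |615.63 − 619.1587| = R$3.53 per share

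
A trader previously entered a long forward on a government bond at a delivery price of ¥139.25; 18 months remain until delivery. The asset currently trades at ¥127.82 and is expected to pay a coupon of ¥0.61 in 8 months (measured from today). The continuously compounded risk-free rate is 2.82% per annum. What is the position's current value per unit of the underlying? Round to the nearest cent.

-¥6.26

PV(remaining coupons) I = 0.61·e^(−0.0282·8/12) = 0.5986
Current forward F = (S − I)·e^(rT) = (127.82 − 0.5986)·e^(0.0282·18/12) = 127.2214 × 1.043207 = 132.7183
Value (long) = (F − K)·e^(−rT) = (132.7183 − 139.25) × 0.958582 = -6.2612
Value = -¥6.26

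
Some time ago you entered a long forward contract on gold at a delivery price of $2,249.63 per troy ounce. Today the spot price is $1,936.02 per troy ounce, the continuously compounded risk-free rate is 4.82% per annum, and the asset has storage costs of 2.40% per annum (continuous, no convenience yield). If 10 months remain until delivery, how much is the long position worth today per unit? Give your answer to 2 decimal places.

Current fair forward for the remaining 10 months: F = S·e^((r + u)·T), (r + u) = 0.0482 + 0.0240 = 0.0722
F = 1936.02 · e^(0.0722 × 10/12) = 1936.02 × 1.06201353 = 2056.0794
Value of long forward = (F − K)·e^(−rT) = (2056.0794 − 2249.63) · e^(−0.0482·10/12)
= -193.5506 × 0.96062932 = -185.93

-$185.93 per troy ounce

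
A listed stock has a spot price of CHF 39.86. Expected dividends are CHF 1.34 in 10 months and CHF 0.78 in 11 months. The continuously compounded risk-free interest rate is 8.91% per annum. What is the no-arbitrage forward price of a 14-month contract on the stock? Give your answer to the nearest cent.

CHF 42.05

PV(dividends) I = 1.34·e^(−0.0891·10/12) + 0.78·e^(−0.0891·11/12)
I = 1.2441 + 0.7188 = 1.9629
F = (S − I)·e^(rT) = (39.86 − 1.9629) · e^(0.0891·14/12)
= 37.8971 · e^0.103950 = 37.8971 × 1.109545 = CHF 42.05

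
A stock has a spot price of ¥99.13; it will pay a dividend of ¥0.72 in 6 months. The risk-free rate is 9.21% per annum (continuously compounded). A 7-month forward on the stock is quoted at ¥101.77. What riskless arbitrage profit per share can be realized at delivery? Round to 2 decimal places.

PV(dividends) I = 0.72·e^(−0.0921·6/12) = 0.6876
Fair forward F* = (S − I)·e^(rT) = (99.13 − 0.6876)·e^0.053725 = 98.4424 × 1.055194 = 103.8758
Market ¥101.77 < fair 103.8758: forward underpriced → reverse cash-and-carry (short the stock, invest proceeds at r, pay the dividends, go long the forward).
Profit at T = |F_mkt − F*| = |101.77 − 103.8758| = ¥2.11 per share

¥2.11 per share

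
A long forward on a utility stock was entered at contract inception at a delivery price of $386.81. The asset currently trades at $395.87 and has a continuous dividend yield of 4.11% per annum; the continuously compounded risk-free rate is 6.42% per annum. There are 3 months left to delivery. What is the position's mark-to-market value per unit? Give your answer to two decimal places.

Current fair forward for the remaining 3 months: F = S·e^((r − q)·T), (r − q) = 0.0642 − 0.0411 = 0.0231
F = 395.87 · e^(0.0231 × 3/12) = 395.87 × 1.005792 = 398.1629
Value of long forward = (F − K)·e^(−rT) = (398.1629 − 386.81) · e^(−0.0642·3/12)
= 11.3529 × 0.984078 = 11.17

$11.17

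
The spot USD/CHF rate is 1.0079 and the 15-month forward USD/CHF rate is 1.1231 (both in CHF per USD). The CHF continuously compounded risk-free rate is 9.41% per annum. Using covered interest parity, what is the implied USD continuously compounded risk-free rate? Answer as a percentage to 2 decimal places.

F = S·e^((r_CHF − r_USD)T) ⇒ r_USD = r_CHF − ln(F/S)/T
ln(1.1231/1.0079) = 0.108224; /(15/12) = 0.086579
r_USD = 0.0941 − 0.086579 = 0.007521
r_USD = 0.75%

0.75%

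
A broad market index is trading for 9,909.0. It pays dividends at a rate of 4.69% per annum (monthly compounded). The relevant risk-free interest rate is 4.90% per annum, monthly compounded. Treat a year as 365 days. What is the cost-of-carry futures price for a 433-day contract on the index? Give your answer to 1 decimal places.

9,933.6

F = S · (1+r/12)^(12T) / (1+q/12)^(12T)
= 9909.0 × 1.059726 / 1.057100 = 9909.0 × 1.002484
F = 9,933.6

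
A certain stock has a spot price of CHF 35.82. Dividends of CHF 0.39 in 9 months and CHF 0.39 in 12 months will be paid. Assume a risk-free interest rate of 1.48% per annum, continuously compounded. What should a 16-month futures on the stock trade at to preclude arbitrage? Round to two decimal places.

PV(dividends) I = 0.39·e^(−0.0148·9/12) + 0.39·e^(−0.0148·12/12)
I = 0.3857 + 0.3843 = 0.7700
F = (S − I)·e^(rT) = (35.82 − 0.7700) · e^(0.0148·16/12)
= 35.0500 · e^0.019733 = 35.0500 × 1.019929 = CHF 35.75

CHF 35.75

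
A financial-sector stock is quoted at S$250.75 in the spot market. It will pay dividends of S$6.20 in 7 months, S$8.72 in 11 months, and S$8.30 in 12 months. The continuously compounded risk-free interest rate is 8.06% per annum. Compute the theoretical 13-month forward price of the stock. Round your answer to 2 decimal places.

PV(dividends) I = 6.20·e^(−0.0806·7/12) + 8.72·e^(−0.0806·11/12) + 8.30·e^(−0.0806·12/12)
I = 5.9152 + 8.0990 + 7.6573 = 21.6715
F = (S − I)·e^(rT) = (250.75 − 21.6715) · e^(0.0806·13/12)
= 229.0785 · e^0.087317 = 229.0785 × 1.091243 = S$249.98

S$249.98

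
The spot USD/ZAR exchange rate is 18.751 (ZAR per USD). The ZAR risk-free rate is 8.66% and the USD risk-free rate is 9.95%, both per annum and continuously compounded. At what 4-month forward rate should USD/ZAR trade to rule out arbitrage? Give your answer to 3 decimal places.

F = S·e^((r_ZAR − r_USD)T) = 18.751 · e^((0.0866 − 0.0995) × 4/12)
= 18.751 · e^-0.004300 = 18.751 × 0.995709
F = 18.671 ZAR per USD

18.671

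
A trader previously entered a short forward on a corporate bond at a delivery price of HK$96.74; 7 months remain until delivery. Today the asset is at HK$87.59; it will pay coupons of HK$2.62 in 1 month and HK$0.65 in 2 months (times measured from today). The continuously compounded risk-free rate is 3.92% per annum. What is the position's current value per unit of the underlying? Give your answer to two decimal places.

PV(remaining coupons) I = 2.62·e^(−0.0392·1/12) + 0.65·e^(−0.0392·2/12) = 3.2572
Current forward F = (S − I)·e^(rT) = (87.59 − 3.2572)·e^(0.0392·7/12) = 84.3328 × 1.023130 = 86.2834
Value (long) = (F − K)·e^(−rT) = (86.2834 − 96.74) × 0.977393 = -10.2202
Short position value = −(long value) = HK$10.22

HK$10.22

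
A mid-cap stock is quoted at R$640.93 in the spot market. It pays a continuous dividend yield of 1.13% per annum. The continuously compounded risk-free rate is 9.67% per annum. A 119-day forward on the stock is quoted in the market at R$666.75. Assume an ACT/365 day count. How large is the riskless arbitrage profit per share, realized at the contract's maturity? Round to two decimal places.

Fair forward: F* = S·e^(carry·T), with carry = (r − q) = 0.0967 − 0.0113 = 0.0854
F* = 640.93 · e^(0.0854 × 119/365) = 640.93 · e^0.027843 = 640.93 × 1.028234 = R$659.0260
Market R$666.75 > fair R$659.0260: forward overpriced → cash-and-carry (buy spot, short the forward).
At maturity, profit = |F_mkt − F*| = |666.75 − 659.0260| = R$7.72 per share

R$7.72 per share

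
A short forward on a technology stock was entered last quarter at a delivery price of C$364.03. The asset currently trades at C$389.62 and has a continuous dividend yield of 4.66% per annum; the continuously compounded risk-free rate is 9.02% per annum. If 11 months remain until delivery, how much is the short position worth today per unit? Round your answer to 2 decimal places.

-C$38.19

Current fair forward for the remaining 11 months: F = S·e^((r − q)·T), (r − q) = 0.0902 − 0.0466 = 0.0436
F = 389.62 · e^(0.0436 × 11/12) = 389.62 × 1.040776 = 405.5071
Value of long forward = (F − K)·e^(−rT) = (405.5071 − 364.03) · e^(−0.0902·11/12)
= 41.4771 × 0.920643 = 38.19
Short position value = −(long value) = -C$38.19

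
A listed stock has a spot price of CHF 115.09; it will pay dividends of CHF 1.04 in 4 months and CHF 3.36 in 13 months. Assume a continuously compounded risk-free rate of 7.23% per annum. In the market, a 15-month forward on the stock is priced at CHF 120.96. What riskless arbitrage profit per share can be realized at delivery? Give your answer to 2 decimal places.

CHF 0.50 per share

PV(dividends) I = 1.04·e^(−0.0723·4/12) + 3.36·e^(−0.0723·13/12) = 4.1221
Fair forward F* = (S − I)·e^(rT) = (115.09 − 4.1221)·e^0.090375 = 110.9679 × 1.094585 = 121.4638
Market CHF 120.96 < fair 121.4638: forward underpriced → reverse cash-and-carry (short the stock, invest proceeds at r, pay the dividends, go long the forward).
Profit at T = |F_mkt − F*| = |120.96 − 121.4638| = CHF 0.50 per share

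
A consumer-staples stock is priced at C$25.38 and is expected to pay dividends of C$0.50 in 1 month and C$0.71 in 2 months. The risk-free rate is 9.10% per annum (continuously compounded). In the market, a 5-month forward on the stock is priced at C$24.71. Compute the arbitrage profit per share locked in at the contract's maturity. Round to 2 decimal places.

PV(dividends) I = 0.50·e^(−0.0910·1/12) + 0.71·e^(−0.0910·2/12) = 1.1955
Fair forward F* = (S − I)·e^(rT) = (25.38 − 1.1955)·e^0.037917 = 24.1845 × 1.038645 = 25.1191
Market C$24.71 < fair 25.1191: forward underpriced → reverse cash-and-carry (short the stock, invest proceeds at r, pay the dividends, go long the forward).
Profit at T = |F_mkt − F*| = |24.71 − 25.1191| = C$0.41 per share

C$0.41 per share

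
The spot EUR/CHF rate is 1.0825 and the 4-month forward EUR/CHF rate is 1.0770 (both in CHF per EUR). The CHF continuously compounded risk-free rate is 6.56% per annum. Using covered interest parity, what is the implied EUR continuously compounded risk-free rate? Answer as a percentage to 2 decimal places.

F = S·e^((r_CHF − r_EUR)T) ⇒ r_EUR = r_CHF − ln(F/S)/T
ln(1.0770/1.0825) = -0.005094; /(4/12) = -0.015282
r_EUR = 0.0656 + 0.015282 = 0.080882
r_EUR = 8.09%

8.09%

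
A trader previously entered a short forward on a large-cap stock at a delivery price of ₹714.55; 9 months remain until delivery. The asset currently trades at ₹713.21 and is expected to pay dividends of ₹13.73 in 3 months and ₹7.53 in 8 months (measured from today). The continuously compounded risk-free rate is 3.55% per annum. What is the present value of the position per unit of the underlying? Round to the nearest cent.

₹3.53

PV(remaining dividends) I = 13.73·e^(−0.0355·3/12) + 7.53·e^(−0.0355·8/12) = 20.9626
Current forward F = (S − I)·e^(rT) = (713.21 − 20.9626)·e^(0.0355·9/12) = 692.2474 × 1.026983 = 710.9263
Value (long) = (F − K)·e^(−rT) = (710.9263 − 714.55) × 0.973726 = -3.5285
Short position value = −(long value) = ₹3.53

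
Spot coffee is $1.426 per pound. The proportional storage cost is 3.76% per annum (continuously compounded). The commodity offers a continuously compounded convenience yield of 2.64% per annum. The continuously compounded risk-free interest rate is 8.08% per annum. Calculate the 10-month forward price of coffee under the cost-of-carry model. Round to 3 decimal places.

$1.540 per pound

Net carry = r + u − y = 0.0808 + 0.0376 − 0.0264 = 0.0920
F = S·e^((r+u−y)T) = 1.426 · e^(0.0920 × 10/12) = 1.426 · e^0.076667
= 1.426 × 1.079682 = $1.540 per pound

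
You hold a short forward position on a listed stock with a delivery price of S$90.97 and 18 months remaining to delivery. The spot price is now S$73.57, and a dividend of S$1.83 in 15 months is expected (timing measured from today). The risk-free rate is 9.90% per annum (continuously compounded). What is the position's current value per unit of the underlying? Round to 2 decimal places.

PV(remaining dividends) I = 1.83·e^(−0.0990·15/12) = 1.6170
Current forward F = (S − I)·e^(rT) = (73.57 − 1.6170)·e^(0.0990·18/12) = 71.9530 × 1.160093 = 83.4722
Value (long) = (F − K)·e^(−rT) = (83.4722 − 90.97) × 0.862000 = -6.4631
Short position value = −(long value) = S$6.46

S$6.46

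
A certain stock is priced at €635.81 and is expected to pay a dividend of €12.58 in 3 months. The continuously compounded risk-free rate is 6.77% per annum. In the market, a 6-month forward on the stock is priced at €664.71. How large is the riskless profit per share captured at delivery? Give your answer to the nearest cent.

PV(dividends) I = 12.58·e^(−0.0677·3/12) = 12.3689
Fair forward F* = (S − I)·e^(rT) = (635.81 − 12.3689)·e^0.033850 = 623.4411 × 1.034429 = 644.9056
Market €664.71 > fair 644.9056: forward overpriced → cash-and-carry (borrow at r, buy the stock and collect the dividends, short the forward).
Profit at T = |F_mkt − F*| = |664.71 − 644.9056| = €19.80 per share

€19.80 per share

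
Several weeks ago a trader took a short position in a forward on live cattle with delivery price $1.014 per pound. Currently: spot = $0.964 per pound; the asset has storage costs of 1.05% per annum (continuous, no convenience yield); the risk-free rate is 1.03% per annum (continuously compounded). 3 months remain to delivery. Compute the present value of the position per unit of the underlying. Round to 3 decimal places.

Current fair forward for the remaining 3 months: F = S·e^((r + u)·T), (r + u) = 0.0103 + 0.0105 = 0.0208
F = 0.964 · e^(0.0208 × 3/12) = 0.964 × 1.005214 = 0.9690
Value of long forward = (F − K)·e^(−rT) = (0.9690 − 1.014) · e^(−0.0103·3/12)
= -0.0450 × 0.997428 = -0.045
Short position value = −(long value) = $0.045

$0.045 per pound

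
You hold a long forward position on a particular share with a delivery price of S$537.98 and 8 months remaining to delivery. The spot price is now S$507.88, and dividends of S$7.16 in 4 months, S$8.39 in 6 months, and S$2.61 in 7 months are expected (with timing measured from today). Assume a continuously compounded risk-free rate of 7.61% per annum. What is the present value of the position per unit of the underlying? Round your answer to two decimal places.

-S$21.04

PV(remaining dividends) I = 7.16·e^(−0.0761·4/12) + 8.39·e^(−0.0761·6/12) + 2.61·e^(−0.0761·7/12) = 17.5541
Current forward F = (S − I)·e^(rT) = (507.88 − 17.5541)·e^(0.0761·8/12) = 490.3259 × 1.052042 = 515.8434
Value (long) = (F − K)·e^(−rT) = (515.8434 − 537.98) × 0.950532 = -21.0415
Value = -S$21.04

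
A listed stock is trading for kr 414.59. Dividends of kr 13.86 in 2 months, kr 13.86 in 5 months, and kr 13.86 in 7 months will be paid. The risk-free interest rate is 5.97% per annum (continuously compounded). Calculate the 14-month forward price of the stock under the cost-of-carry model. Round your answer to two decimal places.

kr 400.94

PV(dividends) I = 13.86·e^(−0.0597·2/12) + 13.86·e^(−0.0597·5/12) + 13.86·e^(−0.0597·7/12)
I = 13.7228 + 13.5195 + 13.3856 = 40.6279
F = (S − I)·e^(rT) = (414.59 − 40.6279) · e^(0.0597·14/12)
= 373.9621 · e^0.069650 = 373.9621 × 1.072133 = kr 400.94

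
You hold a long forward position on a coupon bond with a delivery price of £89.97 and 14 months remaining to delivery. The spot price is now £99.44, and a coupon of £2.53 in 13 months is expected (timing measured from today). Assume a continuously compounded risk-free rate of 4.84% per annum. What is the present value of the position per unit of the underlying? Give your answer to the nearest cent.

PV(remaining coupons) I = 2.53·e^(−0.0484·13/12) = 2.4008
Current forward F = (S − I)·e^(rT) = (99.44 − 2.4008)·e^(0.0484·14/12) = 97.0392 × 1.058091 = 102.6763
Value (long) = (F − K)·e^(−rT) = (102.6763 − 89.97) × 0.945098 = 12.0087
Value = £12.01

£12.01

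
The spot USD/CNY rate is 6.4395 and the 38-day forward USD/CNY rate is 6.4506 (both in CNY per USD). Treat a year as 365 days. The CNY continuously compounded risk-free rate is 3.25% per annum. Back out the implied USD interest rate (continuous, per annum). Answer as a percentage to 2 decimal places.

1.60%

F = S·e^((r_CNY − r_USD)T) ⇒ r_USD = r_CNY − ln(F/S)/T
ln(6.4506/6.4395) = 0.001722; /(38/365) = 0.016540
r_USD = 0.0325 − 0.016540 = 0.015960
r_USD = 1.60%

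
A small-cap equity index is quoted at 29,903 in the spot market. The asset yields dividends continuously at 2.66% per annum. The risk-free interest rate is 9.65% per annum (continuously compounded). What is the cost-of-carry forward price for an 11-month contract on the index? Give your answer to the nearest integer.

F = S·e^((r − q)T) = 29903 · e^((0.0965 − 0.0266) × 11/12)
= 29903 · e^0.064075 = 29903 × 1.066172
F = 31,882

31,882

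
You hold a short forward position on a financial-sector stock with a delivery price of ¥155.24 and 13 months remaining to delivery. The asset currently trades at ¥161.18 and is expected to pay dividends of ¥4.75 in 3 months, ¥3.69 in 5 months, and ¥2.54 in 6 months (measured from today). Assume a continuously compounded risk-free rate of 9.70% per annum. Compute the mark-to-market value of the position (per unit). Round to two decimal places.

PV(remaining dividends) I = 4.75·e^(−0.0970·3/12) + 3.69·e^(−0.0970·5/12) + 2.54·e^(−0.0970·6/12) = 10.5998
Current forward F = (S − I)·e^(rT) = (161.18 − 10.5998)·e^(0.0970·13/12) = 150.5802 × 1.110803 = 167.2649
Value (long) = (F − K)·e^(−rT) = (167.2649 − 155.24) × 0.900249 = 10.8254
Short position value = −(long value) = -¥10.83

-¥10.83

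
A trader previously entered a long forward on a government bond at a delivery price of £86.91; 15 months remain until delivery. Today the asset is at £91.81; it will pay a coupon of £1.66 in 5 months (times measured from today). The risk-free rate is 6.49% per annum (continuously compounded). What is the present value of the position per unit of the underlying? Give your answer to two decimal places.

PV(remaining coupons) I = 1.66·e^(−0.0649·5/12) = 1.6157
Current forward F = (S − I)·e^(rT) = (91.81 − 1.6157)·e^(0.0649·15/12) = 90.1943 × 1.084506 = 97.8163
Value (long) = (F − K)·e^(−rT) = (97.8163 − 86.91) × 0.922078 = 10.0565
Value = £10.06

£10.06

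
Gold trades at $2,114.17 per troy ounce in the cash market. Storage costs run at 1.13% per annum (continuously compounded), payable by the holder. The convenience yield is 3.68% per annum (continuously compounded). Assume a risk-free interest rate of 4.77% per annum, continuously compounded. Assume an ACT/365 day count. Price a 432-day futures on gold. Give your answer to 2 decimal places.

$2,170.46 per troy ounce

Net carry = r + u − y = 0.0477 + 0.0113 − 0.0368 = 0.0222
F = S·e^((r+u−y)T) = 2114.17 · e^(0.0222 × 432/365) = 2114.17 · e^0.02627507
= 2114.17 × 1.02662330 = $2,170.46 per troy ounce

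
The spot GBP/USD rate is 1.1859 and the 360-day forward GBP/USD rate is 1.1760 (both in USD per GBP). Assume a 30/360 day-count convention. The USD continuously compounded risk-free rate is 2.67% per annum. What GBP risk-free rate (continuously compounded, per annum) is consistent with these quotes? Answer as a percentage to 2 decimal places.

F = S·e^((r_USD − r_GBP)T) ⇒ r_GBP = r_USD − ln(F/S)/T
ln(1.1760/1.1859) = -0.008383; /(360/360) = -0.008383
r_GBP = 0.0267 + 0.008383 = 0.035083
r_GBP = 3.51%

3.51%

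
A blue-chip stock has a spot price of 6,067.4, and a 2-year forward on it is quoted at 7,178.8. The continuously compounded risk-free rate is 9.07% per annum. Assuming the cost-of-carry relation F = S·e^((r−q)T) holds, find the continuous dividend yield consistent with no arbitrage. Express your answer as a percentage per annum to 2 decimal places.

0.66%

From F = S·e^((r−q)T): (r − q) = ln(F/S)/T
ln(7178.8/6067.4) = ln(1.183176) = 0.168202
(r − q) = 0.168202 / (2) = 0.084101
q = r − ln(F/S)/T = 0.0907 − 0.084101 = 0.006599
q = 0.66%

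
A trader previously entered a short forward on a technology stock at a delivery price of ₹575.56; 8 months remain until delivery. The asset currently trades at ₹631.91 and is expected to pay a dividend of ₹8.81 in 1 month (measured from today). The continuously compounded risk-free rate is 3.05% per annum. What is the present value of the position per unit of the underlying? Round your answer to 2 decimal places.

PV(remaining dividends) I = 8.81·e^(−0.0305·1/12) = 8.7876
Current forward F = (S − I)·e^(rT) = (631.91 − 8.7876)·e^(0.0305·8/12) = 623.1224 × 1.020541 = 635.9220
Value (long) = (F − K)·e^(−rT) = (635.9220 − 575.56) × 0.979872 = 59.1470
Short position value = −(long value) = -₹59.15

-₹59.15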